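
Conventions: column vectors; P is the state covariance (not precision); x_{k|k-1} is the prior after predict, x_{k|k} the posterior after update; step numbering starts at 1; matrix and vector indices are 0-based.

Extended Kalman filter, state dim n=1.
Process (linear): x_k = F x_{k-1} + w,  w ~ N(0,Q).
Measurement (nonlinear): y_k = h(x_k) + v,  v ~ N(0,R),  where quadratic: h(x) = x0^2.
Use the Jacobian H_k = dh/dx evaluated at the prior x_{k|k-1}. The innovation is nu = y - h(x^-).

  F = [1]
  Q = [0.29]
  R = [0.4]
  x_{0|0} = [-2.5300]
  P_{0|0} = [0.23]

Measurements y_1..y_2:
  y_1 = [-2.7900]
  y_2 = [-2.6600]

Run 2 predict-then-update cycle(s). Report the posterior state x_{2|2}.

x_post = [0.5933]

step 1: x^-=[-2.5300]  P^-=[0.5200]  H_jac=[-5.0600]  S=[13.7139]  K=[-0.1919]  nu=[-9.1909]  x^+=[-0.7666]  P^+=[0.0152]
step 2: x^-=[-0.7666]  P^-=[0.3052]  H_jac=[-1.5332]  S=[1.1173]  K=[-0.4187]  nu=[-3.2477]  x^+=[0.5933]  P^+=[0.1092]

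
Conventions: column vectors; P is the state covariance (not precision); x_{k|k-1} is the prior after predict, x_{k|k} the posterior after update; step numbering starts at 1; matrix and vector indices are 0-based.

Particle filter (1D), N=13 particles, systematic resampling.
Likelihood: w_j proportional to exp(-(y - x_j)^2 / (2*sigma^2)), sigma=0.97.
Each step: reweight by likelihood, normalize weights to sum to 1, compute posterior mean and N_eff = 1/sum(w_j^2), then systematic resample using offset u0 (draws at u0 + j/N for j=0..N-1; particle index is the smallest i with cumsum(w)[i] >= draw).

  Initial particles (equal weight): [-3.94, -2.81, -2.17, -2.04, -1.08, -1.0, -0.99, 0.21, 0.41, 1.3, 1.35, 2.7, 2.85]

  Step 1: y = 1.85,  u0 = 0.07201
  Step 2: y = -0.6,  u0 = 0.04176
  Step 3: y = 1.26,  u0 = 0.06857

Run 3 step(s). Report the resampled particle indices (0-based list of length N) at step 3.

resampled_idx = [1, 2, 3, 5, 6, 7, 8, 9, 9, 10, 11, 12, 12]

step 1: w=[0.0000, 0.0000, 0.0001, 0.0001, 0.0029, 0.0037, 0.0038, 0.0664, 0.0921, 0.2361, 0.2428, 0.1889, 0.1630]  mean=1.6502  Neff=5.2652  idx=[7, 8, 9, 9, 9, 10, 10, 10, 11, 11, 12, 12, 12]
step 2: w=[0.3302, 0.2721, 0.0687, 0.0687, 0.0687, 0.0620, 0.0620, 0.0620, 0.0014, 0.0014, 0.0008, 0.0008, 0.0008]  mean=0.7151  Neff=4.7889  idx=[0, 0, 0, 0, 1, 1, 1, 1, 2, 3, 5, 6, 7]
step 3: w=[0.0560, 0.0560, 0.0560, 0.0560, 0.0686, 0.0686, 0.0686, 0.0686, 0.1006, 0.1006, 0.1002, 0.1002, 0.1002]  mean=0.8268  Neff=12.2407  idx=[1, 2, 3, 5, 6, 7, 8, 9, 9, 10, 11, 12, 12]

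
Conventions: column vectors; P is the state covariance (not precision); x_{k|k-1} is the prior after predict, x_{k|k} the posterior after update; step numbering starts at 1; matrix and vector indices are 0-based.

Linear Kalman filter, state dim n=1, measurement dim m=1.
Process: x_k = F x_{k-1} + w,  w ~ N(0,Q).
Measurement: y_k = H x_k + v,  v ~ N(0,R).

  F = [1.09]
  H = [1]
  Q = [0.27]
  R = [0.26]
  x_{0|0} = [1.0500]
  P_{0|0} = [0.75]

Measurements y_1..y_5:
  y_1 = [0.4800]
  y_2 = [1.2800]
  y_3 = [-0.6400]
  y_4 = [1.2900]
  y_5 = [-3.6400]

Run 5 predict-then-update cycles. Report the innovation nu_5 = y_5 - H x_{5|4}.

innov = [-4.5447]

step 1: x^-=[1.1445]  P^-=[1.1611]  S=[1.4211]  K=[0.8170]  nu=[-0.6645]  x^+=[0.6016]  P^+=[0.2124]
step 2: x^-=[0.6557]  P^-=[0.5224]  S=[0.7824]  K=[0.6677]  nu=[0.6243]  x^+=[1.0725]  P^+=[0.1736]
step 3: x^-=[1.1691]  P^-=[0.4763]  S=[0.7363]  K=[0.6469]  nu=[-1.8091]  x^+=[-0.0011]  P^+=[0.1682]
step 4: x^-=[-0.0012]  P^-=[0.4698]  S=[0.7298]  K=[0.6437]  nu=[1.2912]  x^+=[0.8300]  P^+=[0.1674]
step 5: x^-=[0.9047]  P^-=[0.4689]  S=[0.7289]  K=[0.6433]  nu=[-4.5447]  x^+=[-2.0188]  P^+=[0.1673]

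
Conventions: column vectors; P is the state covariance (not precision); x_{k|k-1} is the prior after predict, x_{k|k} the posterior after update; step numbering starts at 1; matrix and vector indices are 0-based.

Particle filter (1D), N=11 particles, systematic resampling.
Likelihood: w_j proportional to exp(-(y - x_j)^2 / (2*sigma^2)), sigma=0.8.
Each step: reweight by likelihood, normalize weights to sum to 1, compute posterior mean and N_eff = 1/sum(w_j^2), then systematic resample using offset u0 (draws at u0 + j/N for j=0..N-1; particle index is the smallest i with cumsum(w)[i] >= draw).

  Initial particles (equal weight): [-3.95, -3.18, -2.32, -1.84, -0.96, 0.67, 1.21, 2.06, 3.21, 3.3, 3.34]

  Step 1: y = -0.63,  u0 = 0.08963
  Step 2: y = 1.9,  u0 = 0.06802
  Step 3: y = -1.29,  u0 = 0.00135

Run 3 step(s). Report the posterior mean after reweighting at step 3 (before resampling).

step 1: w=[0.0001, 0.0037, 0.0635, 0.1883, 0.5427, 0.1578, 0.0420, 0.0021, 0.0000, 0.0000, 0.0000]  mean=-0.8659  Neff=2.7728  idx=[3, 3, 4, 4, 4, 4, 4, 4, 5, 5, 7]
step 2: w=[0.0000, 0.0000, 0.0010, 0.0010, 0.0010, 0.0010, 0.0010, 0.0010, 0.1912, 0.1912, 0.6112]  mean=1.5093  Neff=2.2384  idx=[8, 8, 9, 9, 10, 10, 10, 10, 10, 10, 10]
step 3: w=[0.2486, 0.2486, 0.2486, 0.2486, 0.0008, 0.0008, 0.0008, 0.0008, 0.0008, 0.0008, 0.0008]  mean=0.6776  Neff=4.0439  idx=[0, 0, 0, 1, 1, 1, 2, 2, 2, 3, 3]

post_mean = 0.6776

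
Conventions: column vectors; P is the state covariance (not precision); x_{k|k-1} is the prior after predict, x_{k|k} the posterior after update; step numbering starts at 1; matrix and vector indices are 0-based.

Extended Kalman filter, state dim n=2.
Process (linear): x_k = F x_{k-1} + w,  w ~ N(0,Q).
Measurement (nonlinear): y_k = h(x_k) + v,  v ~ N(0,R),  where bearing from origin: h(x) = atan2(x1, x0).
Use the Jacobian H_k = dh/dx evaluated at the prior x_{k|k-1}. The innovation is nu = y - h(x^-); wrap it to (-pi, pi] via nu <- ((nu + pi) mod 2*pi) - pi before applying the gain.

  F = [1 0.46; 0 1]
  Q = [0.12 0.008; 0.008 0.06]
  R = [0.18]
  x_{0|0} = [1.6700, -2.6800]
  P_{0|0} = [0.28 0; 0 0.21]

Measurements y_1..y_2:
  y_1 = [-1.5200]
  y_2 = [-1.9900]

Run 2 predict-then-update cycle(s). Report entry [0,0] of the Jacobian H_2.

H_jac[0,0] = 0.3341

step 1: x^-=[0.4372, -2.6800]  P^-=[0.4444 0.1046; 0.1046 0.2700]  H_jac=[0.3635 0.0593]  S=[0.2442]  K=[0.6870; 0.2213]  nu=[-0.1109]  x^+=[0.3610, -2.7045]  P^+=[0.3292 0.0675; 0.0675 0.2580]
step 2: x^-=[-0.8831, -2.7045]  P^-=[0.5659 0.1942; 0.1942 0.3180]  H_jac=[0.3341 -0.1091]  S=[0.2328]  K=[0.7212; 0.1297]  nu=[-0.1036]  x^+=[-0.9578, -2.7180]  P^+=[0.4448 0.1724; 0.1724 0.3141]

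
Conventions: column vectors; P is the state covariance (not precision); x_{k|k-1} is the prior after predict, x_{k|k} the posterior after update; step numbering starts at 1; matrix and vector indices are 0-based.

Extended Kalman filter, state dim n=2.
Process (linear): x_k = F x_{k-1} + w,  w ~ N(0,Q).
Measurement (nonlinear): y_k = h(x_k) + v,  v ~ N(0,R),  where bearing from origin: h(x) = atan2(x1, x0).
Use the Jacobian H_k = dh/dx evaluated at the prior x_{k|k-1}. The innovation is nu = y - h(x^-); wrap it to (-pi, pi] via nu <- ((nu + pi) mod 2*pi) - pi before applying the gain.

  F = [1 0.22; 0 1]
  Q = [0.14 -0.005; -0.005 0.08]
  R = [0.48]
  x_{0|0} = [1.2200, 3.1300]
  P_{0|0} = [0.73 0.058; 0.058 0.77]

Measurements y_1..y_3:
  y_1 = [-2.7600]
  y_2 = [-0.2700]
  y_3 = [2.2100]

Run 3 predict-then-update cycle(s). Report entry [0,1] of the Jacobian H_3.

H_jac[0,1] = 0.1454

step 1: x^-=[1.9086, 3.1300]  P^-=[0.9328 0.2224; 0.2224 0.8500]  H_jac=[-0.2329 0.1420]  S=[0.5330]  K=[-0.3483; 0.1293]  nu=[2.5000]  x^+=[1.0378, 3.4532]  P^+=[0.8681 0.2464; 0.2464 0.8411]
step 2: x^-=[1.7976, 3.4532]  P^-=[1.1572 0.4264; 0.4264 0.9211]  H_jac=[-0.2278 0.1186]  S=[0.5300]  K=[-0.4021; 0.0228]  nu=[-1.3608]  x^+=[2.3447, 3.4222]  P^+=[1.0716 0.4313; 0.4313 0.9208]
step 3: x^-=[3.0976, 3.4222]  P^-=[1.4459 0.6289; 0.6289 1.0008]  H_jac=[-0.1606 0.1454]  S=[0.5091]  K=[-0.2766; 0.0874]  nu=[1.3749]  x^+=[2.7173, 3.5424]  P^+=[1.4070 0.6412; 0.6412 0.9969]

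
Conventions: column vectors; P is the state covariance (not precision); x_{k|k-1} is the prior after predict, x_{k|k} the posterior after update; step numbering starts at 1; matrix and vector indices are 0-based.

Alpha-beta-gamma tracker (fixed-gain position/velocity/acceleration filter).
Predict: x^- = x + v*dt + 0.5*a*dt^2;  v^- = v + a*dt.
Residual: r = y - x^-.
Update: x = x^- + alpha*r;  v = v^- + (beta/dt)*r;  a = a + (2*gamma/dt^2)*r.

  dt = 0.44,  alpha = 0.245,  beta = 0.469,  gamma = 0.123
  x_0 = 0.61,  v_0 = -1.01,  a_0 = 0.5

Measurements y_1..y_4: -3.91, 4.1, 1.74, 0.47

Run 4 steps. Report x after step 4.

x_post = 2.4928

step 1: x_pred=0.2140  r=-4.1240  x^+=-0.7964  v^+=-5.1858  a^+=-4.7402
step 2: x_pred=-3.5370  r=7.6370  x^+=-1.6659  v^+=0.8688  a^+=4.9638
step 3: x_pred=-0.8031  r=2.5431  x^+=-0.1801  v^+=5.7637  a^+=8.1953
step 4: x_pred=3.1492  r=-2.6792  x^+=2.4928  v^+=6.5138  a^+=4.7909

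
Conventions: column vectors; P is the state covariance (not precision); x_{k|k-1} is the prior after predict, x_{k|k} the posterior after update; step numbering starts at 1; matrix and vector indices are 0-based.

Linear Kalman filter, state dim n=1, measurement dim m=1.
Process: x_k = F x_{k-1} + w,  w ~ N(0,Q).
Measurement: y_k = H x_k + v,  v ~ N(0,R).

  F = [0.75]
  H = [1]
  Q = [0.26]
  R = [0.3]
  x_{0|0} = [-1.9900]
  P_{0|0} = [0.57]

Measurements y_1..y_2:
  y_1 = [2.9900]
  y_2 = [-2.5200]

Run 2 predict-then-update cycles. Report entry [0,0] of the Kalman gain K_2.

step 1: x^-=[-1.4925]  P^-=[0.5806]  S=[0.8806]  K=[0.6593]  nu=[4.4825]  x^+=[1.4630]  P^+=[0.1978]
step 2: x^-=[1.0972]  P^-=[0.3713]  S=[0.6713]  K=[0.5531]  nu=[-3.6172]  x^+=[-0.9034]  P^+=[0.1659]

K[0,0] = 0.5531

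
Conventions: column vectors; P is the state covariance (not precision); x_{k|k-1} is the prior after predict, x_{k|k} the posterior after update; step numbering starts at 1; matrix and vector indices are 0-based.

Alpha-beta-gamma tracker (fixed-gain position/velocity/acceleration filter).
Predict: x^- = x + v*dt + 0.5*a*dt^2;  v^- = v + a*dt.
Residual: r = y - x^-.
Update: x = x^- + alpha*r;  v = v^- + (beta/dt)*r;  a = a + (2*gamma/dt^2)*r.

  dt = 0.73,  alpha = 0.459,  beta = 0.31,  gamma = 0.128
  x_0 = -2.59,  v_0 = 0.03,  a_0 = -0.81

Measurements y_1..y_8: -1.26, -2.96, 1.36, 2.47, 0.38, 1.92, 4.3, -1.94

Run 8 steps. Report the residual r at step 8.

step 1: x_pred=-2.7839  r=1.5239  x^+=-2.0844  v^+=0.0858  a^+=-0.0779
step 2: x_pred=-2.0425  r=-0.9175  x^+=-2.4637  v^+=-0.3606  a^+=-0.5187
step 3: x_pred=-2.8651  r=4.2251  x^+=-0.9258  v^+=1.0550  a^+=1.5110
step 4: x_pred=0.2470  r=2.2230  x^+=1.2673  v^+=3.1021  a^+=2.5790
step 5: x_pred=4.2190  r=-3.8390  x^+=2.4569  v^+=3.3545  a^+=0.7348
step 6: x_pred=5.1014  r=-3.1814  x^+=3.6412  v^+=2.5398  a^+=-0.7936
step 7: x_pred=5.2838  r=-0.9838  x^+=4.8322  v^+=1.5427  a^+=-1.2662
step 8: x_pred=5.6210  r=-7.5610  x^+=2.1505  v^+=-2.5924  a^+=-4.8984

resid = -7.5610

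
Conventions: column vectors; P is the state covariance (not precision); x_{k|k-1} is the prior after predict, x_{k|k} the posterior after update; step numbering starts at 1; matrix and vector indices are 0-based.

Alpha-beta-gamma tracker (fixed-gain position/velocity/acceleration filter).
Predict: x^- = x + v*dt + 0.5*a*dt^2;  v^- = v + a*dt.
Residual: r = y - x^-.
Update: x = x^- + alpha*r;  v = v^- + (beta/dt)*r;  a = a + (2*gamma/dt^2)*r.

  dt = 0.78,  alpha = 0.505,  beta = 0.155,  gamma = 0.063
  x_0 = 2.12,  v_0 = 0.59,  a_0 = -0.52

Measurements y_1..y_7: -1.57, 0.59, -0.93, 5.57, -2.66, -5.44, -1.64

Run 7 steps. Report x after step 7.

x_post = -3.4881

step 1: x_pred=2.4220  r=-3.9920  x^+=0.4060  v^+=-0.6089  a^+=-1.3467
step 2: x_pred=-0.4786  r=1.0686  x^+=0.0611  v^+=-1.4470  a^+=-1.1254
step 3: x_pred=-1.4100  r=0.4800  x^+=-1.1676  v^+=-2.2295  a^+=-1.0260
step 4: x_pred=-3.2187  r=8.7887  x^+=1.2196  v^+=-1.2833  a^+=0.7941
step 5: x_pred=0.4602  r=-3.1202  x^+=-1.1155  v^+=-1.2840  a^+=0.1479
step 6: x_pred=-2.0720  r=-3.3680  x^+=-3.7728  v^+=-1.8379  a^+=-0.5496
step 7: x_pred=-5.3736  r=3.7336  x^+=-3.4881  v^+=-1.5246  a^+=0.2236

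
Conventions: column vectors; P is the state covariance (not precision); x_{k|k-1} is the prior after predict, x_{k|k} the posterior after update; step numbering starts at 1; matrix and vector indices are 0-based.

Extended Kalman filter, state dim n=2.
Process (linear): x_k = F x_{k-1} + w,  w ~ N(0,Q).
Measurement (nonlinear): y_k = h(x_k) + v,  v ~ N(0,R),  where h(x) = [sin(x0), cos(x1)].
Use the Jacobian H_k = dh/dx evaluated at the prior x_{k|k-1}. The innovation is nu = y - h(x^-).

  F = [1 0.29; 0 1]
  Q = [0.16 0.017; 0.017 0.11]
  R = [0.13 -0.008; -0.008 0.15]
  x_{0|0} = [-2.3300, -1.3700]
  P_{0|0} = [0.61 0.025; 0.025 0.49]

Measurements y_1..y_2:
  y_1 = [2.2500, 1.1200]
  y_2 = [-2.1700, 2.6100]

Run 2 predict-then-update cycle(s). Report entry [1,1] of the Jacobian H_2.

step 1: x^-=[-2.7273, -1.3700]  P^-=[0.8257 0.1841; 0.1841 0.6000]  H_jac=[-0.9154 0.0000; 0.0000 0.9799]  S=[0.8219 -0.1731; -0.1731 0.7261]  K=[-0.9132 0.0307; -0.0363 0.8010]  nu=[2.6525, 0.9206]  x^+=[-5.1212, -0.7289]  P^+=[0.1300 0.0122; 0.0122 0.1229]
step 2: x^-=[-5.3326, -0.7289]  P^-=[0.3073 0.0648; 0.0648 0.2329]  H_jac=[0.5812 0.0000; 0.0000 0.6660]  S=[0.2338 0.0171; 0.0171 0.2533]  K=[0.7552 0.1194; 0.1169 0.6045]  nu=[-2.9837, 1.8641]  x^+=[-7.3634, 0.0491]  P^+=[0.1673 0.0178; 0.0178 0.1347]

H_jac[1,1] = 0.6660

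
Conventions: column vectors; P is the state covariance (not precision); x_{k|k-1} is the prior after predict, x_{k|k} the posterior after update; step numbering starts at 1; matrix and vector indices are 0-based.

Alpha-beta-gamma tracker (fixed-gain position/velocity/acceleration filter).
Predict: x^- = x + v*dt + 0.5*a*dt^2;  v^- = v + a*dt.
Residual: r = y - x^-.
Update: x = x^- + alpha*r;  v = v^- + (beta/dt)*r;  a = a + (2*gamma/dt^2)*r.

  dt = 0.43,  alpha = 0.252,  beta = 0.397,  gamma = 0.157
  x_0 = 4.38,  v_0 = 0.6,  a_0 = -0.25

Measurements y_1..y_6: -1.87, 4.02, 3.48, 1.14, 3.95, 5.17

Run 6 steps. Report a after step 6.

step 1: x_pred=4.6149  r=-6.4849  x^+=2.9807  v^+=-5.4947  a^+=-11.2627
step 2: x_pred=-0.4233  r=4.4433  x^+=0.6964  v^+=-6.2354  a^+=-3.7171
step 3: x_pred=-2.3284  r=5.8084  x^+=-0.8647  v^+=-2.4711  a^+=6.1469
step 4: x_pred=-1.3590  r=2.4990  x^+=-0.7293  v^+=2.4793  a^+=10.3907
step 5: x_pred=1.2975  r=2.6525  x^+=1.9659  v^+=9.3963  a^+=14.8953
step 6: x_pred=7.3834  r=-2.2134  x^+=6.8256  v^+=13.7577  a^+=11.1365

a_post = 11.1365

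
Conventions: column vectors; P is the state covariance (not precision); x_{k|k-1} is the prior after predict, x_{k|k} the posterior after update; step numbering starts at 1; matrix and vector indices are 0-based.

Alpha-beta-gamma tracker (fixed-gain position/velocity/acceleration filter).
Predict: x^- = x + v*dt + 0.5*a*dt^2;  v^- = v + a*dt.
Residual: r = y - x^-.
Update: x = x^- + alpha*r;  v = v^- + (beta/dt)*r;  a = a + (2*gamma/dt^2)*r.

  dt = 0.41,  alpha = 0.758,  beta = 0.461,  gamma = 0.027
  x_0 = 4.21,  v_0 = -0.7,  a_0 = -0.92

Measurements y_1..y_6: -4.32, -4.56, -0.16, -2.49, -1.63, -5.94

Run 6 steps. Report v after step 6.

step 1: x_pred=3.8457  r=-8.1657  x^+=-2.3439  v^+=-10.2586  a^+=-3.5431
step 2: x_pred=-6.8477  r=2.2877  x^+=-5.1136  v^+=-9.1390  a^+=-2.8082
step 3: x_pred=-9.0966  r=8.9366  x^+=-2.3227  v^+=-0.2421  a^+=0.0626
step 4: x_pred=-2.4167  r=-0.0733  x^+=-2.4723  v^+=-0.2989  a^+=0.0390
step 5: x_pred=-2.5915  r=0.9615  x^+=-1.8627  v^+=0.7982  a^+=0.3479
step 6: x_pred=-1.5062  r=-4.4338  x^+=-4.8670  v^+=-4.0445  a^+=-1.0764

v_post = -4.0445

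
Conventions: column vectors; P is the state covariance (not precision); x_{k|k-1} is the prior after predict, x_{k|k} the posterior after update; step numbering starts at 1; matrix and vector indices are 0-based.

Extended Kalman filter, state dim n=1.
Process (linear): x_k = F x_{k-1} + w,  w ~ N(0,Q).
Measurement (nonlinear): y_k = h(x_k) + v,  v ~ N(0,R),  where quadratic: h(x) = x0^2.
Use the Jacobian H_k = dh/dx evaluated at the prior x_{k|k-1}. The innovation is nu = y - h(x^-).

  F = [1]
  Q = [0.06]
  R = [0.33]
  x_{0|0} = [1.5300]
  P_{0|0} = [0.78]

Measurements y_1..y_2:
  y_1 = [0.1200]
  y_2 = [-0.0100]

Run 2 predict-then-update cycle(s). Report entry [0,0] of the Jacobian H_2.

step 1: x^-=[1.5300]  P^-=[0.8400]  H_jac=[3.0600]  S=[8.1954]  K=[0.3136]  nu=[-2.2209]  x^+=[0.8334]  P^+=[0.0338]
step 2: x^-=[0.8334]  P^-=[0.0938]  H_jac=[1.6669]  S=[0.5907]  K=[0.2648]  nu=[-0.7046]  x^+=[0.6469]  P^+=[0.0524]

H_jac[0,0] = 1.6669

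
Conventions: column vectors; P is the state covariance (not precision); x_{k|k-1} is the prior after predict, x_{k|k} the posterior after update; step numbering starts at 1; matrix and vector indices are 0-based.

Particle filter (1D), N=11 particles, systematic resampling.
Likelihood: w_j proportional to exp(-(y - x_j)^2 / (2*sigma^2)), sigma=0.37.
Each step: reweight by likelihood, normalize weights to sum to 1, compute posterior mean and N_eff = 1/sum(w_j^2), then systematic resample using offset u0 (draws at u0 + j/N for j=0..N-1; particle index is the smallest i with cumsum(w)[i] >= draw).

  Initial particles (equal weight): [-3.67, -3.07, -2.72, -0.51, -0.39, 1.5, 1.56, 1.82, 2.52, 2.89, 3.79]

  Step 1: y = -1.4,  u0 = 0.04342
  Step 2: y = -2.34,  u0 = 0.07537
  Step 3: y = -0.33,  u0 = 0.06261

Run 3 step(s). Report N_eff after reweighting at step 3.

N_eff = 10.9890

step 1: w=[0.0000, 0.0005, 0.0212, 0.6818, 0.2965, 0.0000, 0.0000, 0.0000, 0.0000, 0.0000, 0.0000]  mean=-0.5225  Neff=1.8075  idx=[3, 3, 3, 3, 3, 3, 3, 3, 4, 4, 4]
step 2: w=[0.1167, 0.1167, 0.1167, 0.1167, 0.1167, 0.1167, 0.1167, 0.1167, 0.0223, 0.0223, 0.0223]  mean=-0.5020  Neff=9.0619  idx=[0, 1, 2, 2, 3, 4, 5, 6, 6, 7, 10]
step 3: w=[0.0900, 0.0900, 0.0900, 0.0900, 0.0900, 0.0900, 0.0900, 0.0900, 0.0900, 0.0900, 0.1000]  mean=-0.4980  Neff=10.9890  idx=[0, 1, 2, 3, 4, 5, 6, 7, 8, 9, 10]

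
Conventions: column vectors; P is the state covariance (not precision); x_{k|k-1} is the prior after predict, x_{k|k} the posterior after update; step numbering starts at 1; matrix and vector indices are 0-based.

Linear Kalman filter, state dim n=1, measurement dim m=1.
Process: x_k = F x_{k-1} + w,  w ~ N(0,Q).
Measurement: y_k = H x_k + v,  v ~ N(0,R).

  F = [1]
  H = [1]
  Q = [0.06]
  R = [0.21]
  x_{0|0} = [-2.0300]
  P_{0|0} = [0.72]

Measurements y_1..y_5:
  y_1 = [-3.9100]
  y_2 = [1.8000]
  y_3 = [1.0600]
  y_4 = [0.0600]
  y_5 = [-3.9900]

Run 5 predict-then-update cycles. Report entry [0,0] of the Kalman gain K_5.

K[0,0] = 0.4146

step 1: x^-=[-2.0300]  P^-=[0.7800]  S=[0.9900]  K=[0.7879]  nu=[-1.8800]  x^+=[-3.5112]  P^+=[0.1655]
step 2: x^-=[-3.5112]  P^-=[0.2255]  S=[0.4355]  K=[0.5177]  nu=[5.3112]  x^+=[-0.7614]  P^+=[0.1087]
step 3: x^-=[-0.7614]  P^-=[0.1687]  S=[0.3787]  K=[0.4455]  nu=[1.8214]  x^+=[0.0501]  P^+=[0.0936]
step 4: x^-=[0.0501]  P^-=[0.1536]  S=[0.3636]  K=[0.4224]  nu=[0.0099]  x^+=[0.0543]  P^+=[0.0887]
step 5: x^-=[0.0543]  P^-=[0.1487]  S=[0.3587]  K=[0.4146]  nu=[-4.0443]  x^+=[-1.6223]  P^+=[0.0871]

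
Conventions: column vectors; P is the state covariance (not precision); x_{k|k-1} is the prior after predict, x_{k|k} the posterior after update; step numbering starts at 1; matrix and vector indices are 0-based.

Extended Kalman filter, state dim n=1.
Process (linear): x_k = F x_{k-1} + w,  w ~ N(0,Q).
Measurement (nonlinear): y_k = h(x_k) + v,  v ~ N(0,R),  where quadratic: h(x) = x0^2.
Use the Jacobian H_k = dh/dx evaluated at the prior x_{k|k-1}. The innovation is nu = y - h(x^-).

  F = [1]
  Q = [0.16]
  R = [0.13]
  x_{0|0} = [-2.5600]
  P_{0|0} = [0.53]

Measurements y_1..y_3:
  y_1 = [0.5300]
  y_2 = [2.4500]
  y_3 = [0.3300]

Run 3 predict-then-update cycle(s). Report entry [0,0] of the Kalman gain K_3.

step 1: x^-=[-2.5600]  P^-=[0.6900]  H_jac=[-5.1200]  S=[18.2179]  K=[-0.1939]  nu=[-6.0236]  x^+=[-1.3919]  P^+=[0.0049]
step 2: x^-=[-1.3919]  P^-=[0.1649]  H_jac=[-2.7838]  S=[1.4081]  K=[-0.3261]  nu=[0.5126]  x^+=[-1.5590]  P^+=[0.0152]
step 3: x^-=[-1.5590]  P^-=[0.1752]  H_jac=[-3.1181]  S=[1.8336]  K=[-0.2980]  nu=[-2.1006]  x^+=[-0.9331]  P^+=[0.0124]

K[0,0] = -0.2980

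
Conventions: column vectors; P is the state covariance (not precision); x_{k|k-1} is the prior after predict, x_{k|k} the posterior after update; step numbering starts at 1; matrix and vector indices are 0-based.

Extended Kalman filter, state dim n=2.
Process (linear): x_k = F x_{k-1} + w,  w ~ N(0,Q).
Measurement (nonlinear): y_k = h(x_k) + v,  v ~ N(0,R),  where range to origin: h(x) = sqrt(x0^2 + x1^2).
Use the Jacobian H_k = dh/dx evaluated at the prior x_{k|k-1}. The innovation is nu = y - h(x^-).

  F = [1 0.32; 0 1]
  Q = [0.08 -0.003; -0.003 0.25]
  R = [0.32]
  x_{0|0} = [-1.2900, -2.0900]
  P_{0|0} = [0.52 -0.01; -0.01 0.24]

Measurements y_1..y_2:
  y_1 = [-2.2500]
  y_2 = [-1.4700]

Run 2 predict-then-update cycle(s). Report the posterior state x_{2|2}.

x_post = [-0.5214, -0.0537]

step 1: x^-=[-1.9588, -2.0900]  P^-=[0.6182 0.0638; 0.0638 0.4900]  H_jac=[-0.6838 -0.7296]  S=[0.9336]  K=[-0.5027; -0.4297]  nu=[-5.1144]  x^+=[0.6120, 0.1076]  P^+=[0.3823 -0.1378; -0.1378 0.3176]
step 2: x^-=[0.6464, 0.1076]  P^-=[0.4066 -0.0392; -0.0392 0.5676]  H_jac=[0.9864 0.1642]  S=[0.7182]  K=[0.5495; 0.0759]  nu=[-2.1253]  x^+=[-0.5214, -0.0537]  P^+=[0.1898 -0.0691; -0.0691 0.5635]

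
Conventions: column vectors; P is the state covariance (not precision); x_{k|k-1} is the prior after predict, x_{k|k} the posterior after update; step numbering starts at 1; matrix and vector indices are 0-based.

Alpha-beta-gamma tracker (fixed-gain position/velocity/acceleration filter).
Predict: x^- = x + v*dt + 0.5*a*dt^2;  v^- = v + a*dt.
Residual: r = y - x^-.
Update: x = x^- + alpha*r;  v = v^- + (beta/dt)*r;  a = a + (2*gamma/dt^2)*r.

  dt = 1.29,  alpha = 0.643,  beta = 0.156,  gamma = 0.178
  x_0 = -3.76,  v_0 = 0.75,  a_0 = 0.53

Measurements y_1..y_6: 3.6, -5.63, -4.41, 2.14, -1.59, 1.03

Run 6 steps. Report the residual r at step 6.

resid = 6.1493

step 1: x_pred=-2.3515  r=5.9515  x^+=1.4753  v^+=2.1534  a^+=1.8032
step 2: x_pred=5.7536  r=-11.3836  x^+=-1.5661  v^+=3.1029  a^+=-0.6321
step 3: x_pred=1.9108  r=-6.3208  x^+=-2.1535  v^+=1.5232  a^+=-1.9843
step 4: x_pred=-1.8396  r=3.9796  x^+=0.7193  v^+=-0.5553  a^+=-1.1329
step 5: x_pred=-0.9397  r=-0.6503  x^+=-1.3578  v^+=-2.0954  a^+=-1.2720
step 6: x_pred=-5.1193  r=6.1493  x^+=-1.1653  v^+=-2.9927  a^+=0.0435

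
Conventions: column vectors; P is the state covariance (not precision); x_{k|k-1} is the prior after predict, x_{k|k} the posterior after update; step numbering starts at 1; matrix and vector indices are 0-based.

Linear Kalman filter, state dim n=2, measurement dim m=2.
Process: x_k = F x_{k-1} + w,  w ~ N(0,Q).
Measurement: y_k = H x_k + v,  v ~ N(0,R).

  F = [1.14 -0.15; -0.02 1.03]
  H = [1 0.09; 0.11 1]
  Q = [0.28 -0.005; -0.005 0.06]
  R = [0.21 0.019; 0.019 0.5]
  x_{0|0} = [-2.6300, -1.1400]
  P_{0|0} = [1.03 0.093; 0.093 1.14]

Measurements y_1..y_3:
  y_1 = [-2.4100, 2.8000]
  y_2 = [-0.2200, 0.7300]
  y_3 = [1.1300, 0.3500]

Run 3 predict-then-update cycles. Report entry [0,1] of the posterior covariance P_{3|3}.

P_post[0,1] = -0.0288

step 1: x^-=[-2.8272, -1.1216]  P^-=[1.6124 -0.0951; -0.0951 1.2660]  S=[1.8156 0.2142; 0.2142 1.7646]  K=[0.8907 -0.0615; -0.0747 0.7206]  nu=[0.5181, 4.2326]  x^+=[-2.6261, 1.8897]  P^+=[0.1890 -0.0346; -0.0346 0.3627]
step 2: x^-=[-3.2772, 1.9989]  P^-=[0.5456 -0.1061; -0.1061 0.4463]  S=[0.7401 0.0120; 0.0120 0.9295]  K=[0.7252 -0.0590; -0.0967 0.4688]  nu=[2.8774, -0.9084]  x^+=[-1.1369, 1.2947]  P^+=[0.1541 -0.0327; -0.0327 0.2362]
step 3: x^-=[-1.4903, 1.3563]  P^-=[0.4968 -0.0834; -0.0834 0.3119]  S=[0.6943 0.0175; 0.0175 0.7996]  K=[0.7060 -0.0514; -0.0893 0.3806]  nu=[2.4982, -0.8424]  x^+=[0.3168, 0.8126]  P^+=[0.1499 -0.0288; -0.0288 0.1918]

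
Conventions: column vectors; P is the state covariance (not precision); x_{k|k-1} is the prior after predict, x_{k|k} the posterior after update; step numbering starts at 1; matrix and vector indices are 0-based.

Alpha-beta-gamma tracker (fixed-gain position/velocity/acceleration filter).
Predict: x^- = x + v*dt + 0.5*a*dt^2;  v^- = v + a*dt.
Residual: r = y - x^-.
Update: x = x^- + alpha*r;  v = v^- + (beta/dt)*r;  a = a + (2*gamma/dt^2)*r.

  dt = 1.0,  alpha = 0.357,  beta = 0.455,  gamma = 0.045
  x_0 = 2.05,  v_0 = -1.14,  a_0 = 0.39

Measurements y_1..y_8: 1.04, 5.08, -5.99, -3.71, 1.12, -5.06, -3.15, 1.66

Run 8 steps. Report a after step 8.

step 1: x_pred=1.1050  r=-0.0650  x^+=1.0818  v^+=-0.7796  a^+=0.3841
step 2: x_pred=0.4943  r=4.5857  x^+=2.1314  v^+=1.6911  a^+=0.7969
step 3: x_pred=4.2209  r=-10.2109  x^+=0.5756  v^+=-2.1580  a^+=-0.1221
step 4: x_pred=-1.6435  r=-2.0665  x^+=-2.3812  v^+=-3.2204  a^+=-0.3081
step 5: x_pred=-5.7557  r=6.8757  x^+=-3.3011  v^+=-0.4001  a^+=0.3107
step 6: x_pred=-3.5458  r=-1.5142  x^+=-4.0864  v^+=-0.7783  a^+=0.1744
step 7: x_pred=-4.7775  r=1.6275  x^+=-4.1965  v^+=0.1366  a^+=0.3209
step 8: x_pred=-3.8994  r=5.5594  x^+=-1.9147  v^+=2.9870  a^+=0.8212

a_post = 0.8212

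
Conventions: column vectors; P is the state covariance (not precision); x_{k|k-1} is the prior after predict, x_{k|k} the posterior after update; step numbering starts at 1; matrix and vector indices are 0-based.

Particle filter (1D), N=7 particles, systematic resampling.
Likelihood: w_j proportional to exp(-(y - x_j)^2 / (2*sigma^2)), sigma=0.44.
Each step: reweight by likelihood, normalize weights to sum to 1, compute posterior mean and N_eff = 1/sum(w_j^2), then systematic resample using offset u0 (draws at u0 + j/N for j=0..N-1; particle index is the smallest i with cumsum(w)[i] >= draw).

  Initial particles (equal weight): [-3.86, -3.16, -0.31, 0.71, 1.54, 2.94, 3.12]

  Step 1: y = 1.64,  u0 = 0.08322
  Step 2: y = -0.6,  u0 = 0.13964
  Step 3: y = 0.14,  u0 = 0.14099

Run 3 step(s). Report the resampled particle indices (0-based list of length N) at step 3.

resampled_idx = [0, 1, 2, 3, 4, 5, 6]

step 1: w=[0.0000, 0.0000, 0.0000, 0.0976, 0.8876, 0.0116, 0.0032]  mean=1.4802  Neff=1.2539  idx=[3, 4, 4, 4, 4, 4, 4]
step 2: w=[0.9963, 0.0006, 0.0006, 0.0006, 0.0006, 0.0006, 0.0006]  mean=0.7130  Neff=1.0074  idx=[0, 0, 0, 0, 0, 0, 1]
step 3: w=[0.1663, 0.1663, 0.1663, 0.1663, 0.1663, 0.1663, 0.0024]  mean=0.7120  Neff=6.0291  idx=[0, 1, 2, 3, 4, 5, 6]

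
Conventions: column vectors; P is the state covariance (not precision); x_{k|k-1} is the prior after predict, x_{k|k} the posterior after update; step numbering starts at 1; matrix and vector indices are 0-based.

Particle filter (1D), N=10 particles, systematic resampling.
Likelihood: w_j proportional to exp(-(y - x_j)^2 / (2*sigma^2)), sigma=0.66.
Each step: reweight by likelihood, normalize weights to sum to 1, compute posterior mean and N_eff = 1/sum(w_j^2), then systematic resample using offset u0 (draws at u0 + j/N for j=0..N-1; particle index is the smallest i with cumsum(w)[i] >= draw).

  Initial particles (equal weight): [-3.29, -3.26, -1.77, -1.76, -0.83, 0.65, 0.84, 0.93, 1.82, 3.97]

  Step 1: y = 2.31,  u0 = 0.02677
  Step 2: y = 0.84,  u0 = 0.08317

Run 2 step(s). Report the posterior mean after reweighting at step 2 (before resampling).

step 1: w=[0.0000, 0.0000, 0.0000, 0.0000, 0.0000, 0.0407, 0.0805, 0.1081, 0.7301, 0.0407]  mean=1.6848  Neff=1.8036  idx=[5, 7, 7, 8, 8, 8, 8, 8, 8, 8]
step 2: w=[0.1822, 0.1882, 0.1882, 0.0631, 0.0631, 0.0631, 0.0631, 0.0631, 0.0631, 0.0631]  mean=1.2719  Neff=7.5843  idx=[0, 1, 1, 2, 2, 3, 4, 6, 8, 9]

post_mean = 1.2719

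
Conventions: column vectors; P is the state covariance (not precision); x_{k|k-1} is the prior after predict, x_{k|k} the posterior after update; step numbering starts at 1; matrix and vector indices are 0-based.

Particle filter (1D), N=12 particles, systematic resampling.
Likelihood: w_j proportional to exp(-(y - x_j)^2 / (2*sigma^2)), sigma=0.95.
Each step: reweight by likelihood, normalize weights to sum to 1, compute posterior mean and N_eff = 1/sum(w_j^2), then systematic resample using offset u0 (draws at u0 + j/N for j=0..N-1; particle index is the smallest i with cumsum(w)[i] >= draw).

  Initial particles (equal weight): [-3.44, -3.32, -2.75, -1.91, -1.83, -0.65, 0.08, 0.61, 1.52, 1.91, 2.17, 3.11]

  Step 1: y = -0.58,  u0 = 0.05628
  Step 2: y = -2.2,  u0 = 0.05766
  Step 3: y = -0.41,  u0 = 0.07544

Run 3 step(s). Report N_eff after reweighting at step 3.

step 1: w=[0.0033, 0.0048, 0.0225, 0.1148, 0.1287, 0.3050, 0.2402, 0.1395, 0.0266, 0.0099, 0.0046, 0.0002]  mean=-0.5679  Neff=4.9680  idx=[3, 3, 4, 5, 5, 5, 5, 6, 6, 6, 7, 8]
step 2: w=[0.2343, 0.2343, 0.2275, 0.0648, 0.0648, 0.0648, 0.0648, 0.0138, 0.0138, 0.0138, 0.0031, 0.0001]  mean=-1.4745  Neff=5.5887  idx=[0, 0, 0, 1, 1, 2, 2, 2, 3, 4, 6, 8]
step 3: w=[0.0464, 0.0464, 0.0464, 0.0464, 0.0464, 0.0528, 0.0528, 0.0528, 0.1562, 0.1562, 0.1562, 0.1412]  mean=-1.0259  Neff=8.9087  idx=[1, 3, 5, 6, 8, 8, 9, 9, 10, 10, 11, 11]

N_eff = 8.9087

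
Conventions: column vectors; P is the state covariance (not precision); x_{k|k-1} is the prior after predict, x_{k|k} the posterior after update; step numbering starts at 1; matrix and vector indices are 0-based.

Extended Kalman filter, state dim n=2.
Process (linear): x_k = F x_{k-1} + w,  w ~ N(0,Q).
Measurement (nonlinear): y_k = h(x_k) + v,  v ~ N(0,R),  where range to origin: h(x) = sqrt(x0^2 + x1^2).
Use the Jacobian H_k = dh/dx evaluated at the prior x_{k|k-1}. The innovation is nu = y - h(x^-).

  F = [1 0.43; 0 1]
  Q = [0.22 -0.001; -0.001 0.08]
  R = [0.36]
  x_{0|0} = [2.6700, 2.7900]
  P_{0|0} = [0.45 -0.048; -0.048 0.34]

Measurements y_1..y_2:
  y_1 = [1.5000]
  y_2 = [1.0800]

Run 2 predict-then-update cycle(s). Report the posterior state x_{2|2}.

step 1: x^-=[3.8697, 2.7900]  P^-=[0.6916 0.0972; 0.0972 0.4200]  H_jac=[0.8112 0.5848]  S=[1.0509]  K=[0.5879; 0.3088]  nu=[-3.2706]  x^+=[1.9469, 1.7802]  P^+=[0.3284 -0.0936; -0.0936 0.3198]
step 2: x^-=[2.7124, 1.7802]  P^-=[0.5270 0.0430; 0.0430 0.3998]  H_jac=[0.8360 0.5487]  S=[0.8882]  K=[0.5226; 0.2874]  nu=[-2.1644]  x^+=[1.5812, 1.1580]  P^+=[0.2844 -0.0905; -0.0905 0.3264]

x_post = [1.5812, 1.1580]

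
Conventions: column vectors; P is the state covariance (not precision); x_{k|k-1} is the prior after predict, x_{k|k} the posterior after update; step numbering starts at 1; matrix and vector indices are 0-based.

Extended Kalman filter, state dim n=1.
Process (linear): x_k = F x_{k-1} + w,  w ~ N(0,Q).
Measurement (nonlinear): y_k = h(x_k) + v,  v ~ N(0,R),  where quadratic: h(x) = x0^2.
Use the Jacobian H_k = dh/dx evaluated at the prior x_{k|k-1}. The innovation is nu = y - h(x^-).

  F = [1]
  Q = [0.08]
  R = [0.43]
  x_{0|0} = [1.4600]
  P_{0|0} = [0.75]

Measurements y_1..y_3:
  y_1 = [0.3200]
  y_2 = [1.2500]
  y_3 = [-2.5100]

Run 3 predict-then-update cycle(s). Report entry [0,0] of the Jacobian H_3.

step 1: x^-=[1.4600]  P^-=[0.8300]  H_jac=[2.9200]  S=[7.5069]  K=[0.3228]  nu=[-1.8116]  x^+=[0.8751]  P^+=[0.0475]
step 2: x^-=[0.8751]  P^-=[0.1275]  H_jac=[1.7503]  S=[0.8207]  K=[0.2720]  nu=[0.4842]  x^+=[1.0068]  P^+=[0.0668]
step 3: x^-=[1.0068]  P^-=[0.1468]  H_jac=[2.0136]  S=[1.0253]  K=[0.2883]  nu=[-3.5237]  x^+=[-0.0092]  P^+=[0.0616]

H_jac[0,0] = 2.0136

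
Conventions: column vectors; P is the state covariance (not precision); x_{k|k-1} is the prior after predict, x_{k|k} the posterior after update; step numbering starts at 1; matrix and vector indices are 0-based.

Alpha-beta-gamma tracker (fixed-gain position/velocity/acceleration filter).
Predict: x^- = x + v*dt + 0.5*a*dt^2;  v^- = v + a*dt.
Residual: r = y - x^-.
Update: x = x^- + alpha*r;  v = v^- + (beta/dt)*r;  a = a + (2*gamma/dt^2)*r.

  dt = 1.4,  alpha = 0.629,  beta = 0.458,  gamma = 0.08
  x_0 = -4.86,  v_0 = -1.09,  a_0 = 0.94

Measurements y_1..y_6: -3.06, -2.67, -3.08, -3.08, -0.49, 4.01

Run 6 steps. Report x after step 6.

step 1: x_pred=-5.4648  r=2.4048  x^+=-3.9522  v^+=1.0127  a^+=1.1363
step 2: x_pred=-1.4208  r=-1.2492  x^+=-2.2065  v^+=2.1949  a^+=1.0343
step 3: x_pred=1.8799  r=-4.9599  x^+=-1.2399  v^+=2.0203  a^+=0.6294
step 4: x_pred=2.2055  r=-5.2855  x^+=-1.1191  v^+=1.1725  a^+=0.1980
step 5: x_pred=0.7164  r=-1.2064  x^+=-0.0424  v^+=1.0550  a^+=0.0995
step 6: x_pred=1.5320  r=2.4780  x^+=3.0907  v^+=2.0049  a^+=0.3018

x_post = 3.0907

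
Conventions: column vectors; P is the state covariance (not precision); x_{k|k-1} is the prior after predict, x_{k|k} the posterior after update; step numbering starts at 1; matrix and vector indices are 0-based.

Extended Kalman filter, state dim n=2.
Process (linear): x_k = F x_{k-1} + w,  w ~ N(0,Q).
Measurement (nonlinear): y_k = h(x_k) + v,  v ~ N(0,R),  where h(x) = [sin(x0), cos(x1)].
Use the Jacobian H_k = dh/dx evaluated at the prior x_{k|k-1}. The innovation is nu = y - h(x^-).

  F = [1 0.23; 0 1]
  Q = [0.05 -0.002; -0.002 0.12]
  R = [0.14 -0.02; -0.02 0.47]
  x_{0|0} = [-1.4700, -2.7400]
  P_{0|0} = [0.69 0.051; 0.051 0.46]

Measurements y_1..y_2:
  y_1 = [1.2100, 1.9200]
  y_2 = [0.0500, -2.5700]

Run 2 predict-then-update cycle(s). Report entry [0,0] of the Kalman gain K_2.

step 1: x^-=[-2.1002, -2.7400]  P^-=[0.7878 0.1548; 0.1548 0.5800]  H_jac=[-0.5050 0.0000; 0.0000 0.3909]  S=[0.3409 -0.0506; -0.0506 0.5586]  K=[-1.1666 0.0027; -0.1714 0.3903]  nu=[2.0731, 2.8404]  x^+=[-4.5109, -1.9867]  P^+=[0.3235 0.0630; 0.0630 0.4781]
step 2: x^-=[-4.9678, -1.9867]  P^-=[0.4278 0.1709; 0.1709 0.5981]  H_jac=[0.2526 0.0000; 0.0000 0.9148]  S=[0.1673 0.0195; 0.0195 0.9705]  K=[0.6287 0.1485; 0.1929 0.5599]  nu=[-0.9176, -2.1660]  x^+=[-5.8663, -3.3763]  P^+=[0.3366 0.0625; 0.0625 0.2834]

K[0,0] = 0.6287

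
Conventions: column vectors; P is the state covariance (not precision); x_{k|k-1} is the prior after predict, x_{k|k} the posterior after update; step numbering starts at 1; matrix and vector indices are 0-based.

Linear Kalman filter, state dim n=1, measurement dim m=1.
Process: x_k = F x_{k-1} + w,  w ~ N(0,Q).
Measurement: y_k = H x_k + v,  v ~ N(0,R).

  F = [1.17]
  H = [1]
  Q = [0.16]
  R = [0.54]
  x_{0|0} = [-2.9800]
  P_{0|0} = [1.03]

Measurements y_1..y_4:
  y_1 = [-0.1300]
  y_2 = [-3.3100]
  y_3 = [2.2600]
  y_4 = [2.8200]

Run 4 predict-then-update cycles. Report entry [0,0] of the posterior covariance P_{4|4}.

step 1: x^-=[-3.4866]  P^-=[1.5700]  S=[2.1100]  K=[0.7441]  nu=[3.3566]  x^+=[-0.9890]  P^+=[0.4018]
step 2: x^-=[-1.1572]  P^-=[0.7100]  S=[1.2500]  K=[0.5680]  nu=[-2.1528]  x^+=[-2.3800]  P^+=[0.3067]
step 3: x^-=[-2.7846]  P^-=[0.5799]  S=[1.1199]  K=[0.5178]  nu=[5.0446]  x^+=[-0.1725]  P^+=[0.2796]
step 4: x^-=[-0.2018]  P^-=[0.5428]  S=[1.0828]  K=[0.5013]  nu=[3.0218]  x^+=[1.3129]  P^+=[0.2707]

P_post[0,0] = 0.2707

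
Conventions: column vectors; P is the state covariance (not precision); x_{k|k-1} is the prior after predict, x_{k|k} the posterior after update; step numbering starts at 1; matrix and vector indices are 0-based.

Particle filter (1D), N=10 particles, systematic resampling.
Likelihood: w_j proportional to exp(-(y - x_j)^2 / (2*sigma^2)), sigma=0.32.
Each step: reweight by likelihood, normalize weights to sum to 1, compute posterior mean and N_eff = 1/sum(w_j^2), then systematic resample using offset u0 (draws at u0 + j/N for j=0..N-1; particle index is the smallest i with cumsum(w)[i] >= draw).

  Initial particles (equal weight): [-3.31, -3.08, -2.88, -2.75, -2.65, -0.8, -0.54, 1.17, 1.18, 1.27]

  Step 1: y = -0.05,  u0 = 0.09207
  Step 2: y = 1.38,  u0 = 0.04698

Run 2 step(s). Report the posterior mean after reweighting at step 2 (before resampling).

step 1: w=[0.0000, 0.0000, 0.0000, 0.0000, 0.0000, 0.1709, 0.8250, 0.0019, 0.0016, 0.0005]  mean=-0.5774  Neff=1.4087  idx=[5, 6, 6, 6, 6, 6, 6, 6, 6, 6]
step 2: w=[0.0006, 0.1110, 0.1110, 0.1110, 0.1110, 0.1110, 0.1110, 0.1110, 0.1110, 0.1110]  mean=-0.5402  Neff=9.0110  idx=[1, 2, 3, 4, 5, 5, 6, 7, 8, 9]

post_mean = -0.5402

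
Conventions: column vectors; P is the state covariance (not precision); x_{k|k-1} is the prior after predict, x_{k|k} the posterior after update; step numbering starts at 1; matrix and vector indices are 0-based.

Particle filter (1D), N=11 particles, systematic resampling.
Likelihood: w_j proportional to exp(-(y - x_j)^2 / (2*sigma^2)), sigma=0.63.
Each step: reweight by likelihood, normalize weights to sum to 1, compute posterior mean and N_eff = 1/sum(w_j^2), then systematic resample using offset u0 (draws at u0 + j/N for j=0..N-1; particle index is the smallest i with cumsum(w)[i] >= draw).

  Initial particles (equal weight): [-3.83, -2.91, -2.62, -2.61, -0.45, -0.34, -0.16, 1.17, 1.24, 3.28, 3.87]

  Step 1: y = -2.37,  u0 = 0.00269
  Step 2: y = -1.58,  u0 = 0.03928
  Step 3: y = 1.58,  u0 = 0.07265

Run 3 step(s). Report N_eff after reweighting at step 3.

N_eff = 9.1314

step 1: w=[0.0259, 0.2631, 0.3511, 0.3533, 0.0037, 0.0021, 0.0008, 0.0000, 0.0000, 0.0000, 0.0000]  mean=-2.7094  Neff=3.1445  idx=[0, 1, 1, 1, 2, 2, 2, 2, 3, 3, 3]
step 2: w=[0.0008, 0.0504, 0.0504, 0.0504, 0.1198, 0.1198, 0.1198, 0.1198, 0.1230, 0.1230, 0.1230]  mean=-2.6611  Neff=9.0604  idx=[1, 3, 4, 5, 6, 6, 7, 8, 9, 9, 10]
step 3: w=[0.0044, 0.0044, 0.1049, 0.1049, 0.1049, 0.1049, 0.1049, 0.1166, 0.1166, 0.1166, 0.1166]  mean=-2.6179  Neff=9.1314  idx=[2, 3, 4, 5, 6, 6, 7, 8, 9, 10, 10]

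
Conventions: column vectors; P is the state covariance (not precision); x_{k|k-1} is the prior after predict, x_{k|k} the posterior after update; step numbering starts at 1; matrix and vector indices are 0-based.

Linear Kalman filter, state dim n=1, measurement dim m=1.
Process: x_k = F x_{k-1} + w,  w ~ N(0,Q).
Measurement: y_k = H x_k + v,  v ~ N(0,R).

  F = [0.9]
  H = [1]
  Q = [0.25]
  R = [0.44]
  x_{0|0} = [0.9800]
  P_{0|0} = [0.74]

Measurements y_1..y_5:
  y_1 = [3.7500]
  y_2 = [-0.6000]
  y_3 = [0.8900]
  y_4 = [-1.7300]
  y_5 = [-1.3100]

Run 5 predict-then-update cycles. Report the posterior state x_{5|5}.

x_post = [-0.8593]

step 1: x^-=[0.8820]  P^-=[0.8494]  S=[1.2894]  K=[0.6588]  nu=[2.8680]  x^+=[2.7713]  P^+=[0.2899]
step 2: x^-=[2.4942]  P^-=[0.4848]  S=[0.9248]  K=[0.5242]  nu=[-3.0942]  x^+=[0.8722]  P^+=[0.2307]
step 3: x^-=[0.7850]  P^-=[0.4368]  S=[0.8768]  K=[0.4982]  nu=[0.1050]  x^+=[0.8373]  P^+=[0.2192]
step 4: x^-=[0.7536]  P^-=[0.4276]  S=[0.8676]  K=[0.4928]  nu=[-2.4836]  x^+=[-0.4704]  P^+=[0.2168]
step 5: x^-=[-0.4234]  P^-=[0.4256]  S=[0.8656]  K=[0.4917]  nu=[-0.8866]  x^+=[-0.8593]  P^+=[0.2164]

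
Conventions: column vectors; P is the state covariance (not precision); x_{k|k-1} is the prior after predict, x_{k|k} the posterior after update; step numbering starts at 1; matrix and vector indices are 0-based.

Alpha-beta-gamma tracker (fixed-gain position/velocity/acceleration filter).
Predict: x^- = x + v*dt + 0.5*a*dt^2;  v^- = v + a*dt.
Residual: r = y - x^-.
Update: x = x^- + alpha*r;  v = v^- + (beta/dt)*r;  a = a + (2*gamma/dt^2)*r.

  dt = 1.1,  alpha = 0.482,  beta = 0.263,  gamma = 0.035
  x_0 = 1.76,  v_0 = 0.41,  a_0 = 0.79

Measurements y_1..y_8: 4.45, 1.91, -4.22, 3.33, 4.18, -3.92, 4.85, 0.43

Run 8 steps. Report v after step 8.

v_post = -0.2016

step 1: x_pred=2.6890  r=1.7611  x^+=3.5378  v^+=1.7001  a^+=0.8919
step 2: x_pred=5.9474  r=-4.0374  x^+=4.0014  v^+=1.7158  a^+=0.6583
step 3: x_pred=6.2870  r=-10.5070  x^+=1.2227  v^+=-0.0722  a^+=0.0505
step 4: x_pred=1.1738  r=2.1562  x^+=2.2131  v^+=0.4989  a^+=0.1752
step 5: x_pred=2.8678  r=1.3122  x^+=3.5003  v^+=1.0053  a^+=0.2511
step 6: x_pred=4.7581  r=-8.6781  x^+=0.5752  v^+=-0.7933  a^+=-0.2509
step 7: x_pred=-0.4492  r=5.2992  x^+=2.1050  v^+=0.1977  a^+=0.0556
step 8: x_pred=2.3561  r=-1.9261  x^+=1.4277  v^+=-0.2016  a^+=-0.0558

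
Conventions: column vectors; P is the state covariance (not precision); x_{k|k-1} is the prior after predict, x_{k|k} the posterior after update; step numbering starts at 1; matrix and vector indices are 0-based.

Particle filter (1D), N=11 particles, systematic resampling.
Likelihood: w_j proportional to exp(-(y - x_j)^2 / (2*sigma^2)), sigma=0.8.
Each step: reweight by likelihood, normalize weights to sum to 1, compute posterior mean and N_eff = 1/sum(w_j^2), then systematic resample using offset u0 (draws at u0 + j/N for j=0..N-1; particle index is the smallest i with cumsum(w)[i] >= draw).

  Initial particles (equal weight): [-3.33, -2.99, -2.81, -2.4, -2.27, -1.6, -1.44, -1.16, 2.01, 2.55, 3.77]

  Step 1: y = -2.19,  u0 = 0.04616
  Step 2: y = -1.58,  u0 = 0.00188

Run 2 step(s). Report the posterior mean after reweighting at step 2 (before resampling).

post_mean = -1.9063

step 1: w=[0.0657, 0.1100, 0.1343, 0.1752, 0.1805, 0.1382, 0.1169, 0.0792, 0.0000, 0.0000, 0.0000]  mean=-2.2367  Neff=7.3117  idx=[0, 1, 2, 3, 3, 4, 4, 5, 5, 6, 7]
step 2: w=[0.0130, 0.0301, 0.0436, 0.0842, 0.0842, 0.0981, 0.0981, 0.1423, 0.1423, 0.1402, 0.1240]  mean=-1.9063  Neff=8.9366  idx=[0, 3, 4, 5, 6, 7, 7, 8, 8, 9, 10]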